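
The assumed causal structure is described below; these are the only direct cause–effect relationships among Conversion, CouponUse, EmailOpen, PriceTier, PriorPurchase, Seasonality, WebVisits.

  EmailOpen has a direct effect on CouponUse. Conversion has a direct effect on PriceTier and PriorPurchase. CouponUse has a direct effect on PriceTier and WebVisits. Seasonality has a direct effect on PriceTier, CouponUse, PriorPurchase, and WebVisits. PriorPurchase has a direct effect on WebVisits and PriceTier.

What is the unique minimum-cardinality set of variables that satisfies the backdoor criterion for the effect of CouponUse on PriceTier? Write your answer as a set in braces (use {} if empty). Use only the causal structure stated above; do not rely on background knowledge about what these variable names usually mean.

{Seasonality}

Variables eligible for adjustment (non-descendants of CouponUse, excluding CouponUse and PriceTier): {Conversion, EmailOpen, PriorPurchase, Seasonality}.
Backdoor paths from CouponUse to PriceTier:
  P1: CouponUse <- Seasonality -> PriorPurchase <- Conversion -> PriceTier
  P2: CouponUse <- Seasonality -> PriorPurchase -> PriceTier
  P3: CouponUse <- Seasonality -> PriceTier
  P4: CouponUse <- Seasonality -> WebVisits <- PriorPurchase <- Conversion -> PriceTier
  P5: CouponUse <- Seasonality -> WebVisits <- PriorPurchase -> PriceTier
The empty set is not sufficient: P2 (CouponUse <- Seasonality -> PriorPurchase -> PriceTier) has no collider blocking it and no conditioned non-collider, so it is open.
Try {Seasonality}:
  P1: blocked at fork node Seasonality ∈ conditioning set.
  P2: blocked at fork node Seasonality ∈ conditioning set.
  P3: blocked at fork node Seasonality ∈ conditioning set.
  P4: blocked at fork node Seasonality ∈ conditioning set.
  P5: blocked at fork node Seasonality ∈ conditioning set.
{Seasonality} contains no descendant of CouponUse and blocks every backdoor path.
No other singleton works — e.g. {EmailOpen} leaves P2 open — so {Seasonality} is the unique smallest valid adjustment set.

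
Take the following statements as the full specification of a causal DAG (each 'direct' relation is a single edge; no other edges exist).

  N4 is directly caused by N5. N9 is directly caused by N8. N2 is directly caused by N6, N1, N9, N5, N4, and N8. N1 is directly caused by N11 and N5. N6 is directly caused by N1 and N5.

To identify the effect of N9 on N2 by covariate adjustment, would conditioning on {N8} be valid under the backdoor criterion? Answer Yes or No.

Backdoor paths from N9 to N2 (paths whose first edge points into N9):
  P1: N9 <- N8 -> N2
Condition 1 (no descendant of N9 in the set): holds — descendants of N9 are {N2}; none are in {N8}.
Condition 2 (every backdoor path blocked by {N8}):
  P1: blocked at fork node N8 ∈ conditioning set.
{N8} satisfies the backdoor criterion.

Yes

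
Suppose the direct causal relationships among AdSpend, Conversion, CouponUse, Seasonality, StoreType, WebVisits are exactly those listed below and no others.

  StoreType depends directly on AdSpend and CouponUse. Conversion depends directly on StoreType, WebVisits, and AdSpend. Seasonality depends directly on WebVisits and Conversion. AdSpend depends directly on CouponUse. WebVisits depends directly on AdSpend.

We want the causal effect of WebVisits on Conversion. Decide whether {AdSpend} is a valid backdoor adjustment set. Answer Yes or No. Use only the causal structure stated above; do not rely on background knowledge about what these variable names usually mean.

Backdoor paths from WebVisits to Conversion (paths whose first edge points into WebVisits):
  P1: WebVisits <- AdSpend <- CouponUse -> StoreType -> Conversion
  P2: WebVisits <- AdSpend -> StoreType -> Conversion
  P3: WebVisits <- AdSpend -> Conversion
Condition 1 (no descendant of WebVisits in the set): holds — descendants of WebVisits are {Conversion, Seasonality}; none are in {AdSpend}.
Condition 2 (every backdoor path blocked by {AdSpend}):
  P1: blocked at chain node AdSpend ∈ conditioning set.
  P2: blocked at fork node AdSpend ∈ conditioning set.
  P3: blocked at fork node AdSpend ∈ conditioning set.
{AdSpend} satisfies the backdoor criterion.

Yes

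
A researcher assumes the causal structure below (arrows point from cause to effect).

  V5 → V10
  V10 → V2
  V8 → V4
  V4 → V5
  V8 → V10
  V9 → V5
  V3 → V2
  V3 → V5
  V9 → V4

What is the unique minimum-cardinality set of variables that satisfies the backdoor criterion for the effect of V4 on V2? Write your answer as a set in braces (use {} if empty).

{V8, V9}

Variables eligible for adjustment (non-descendants of V4, excluding V4 and V2): {V3, V8, V9}.
Backdoor paths from V4 to V2:
  P1: V4 <- V8 -> V10 <- V5 <- V3 -> V2
  P2: V4 <- V8 -> V10 -> V2
  P3: V4 <- V9 -> V5 <- V3 -> V2
  P4: V4 <- V9 -> V5 -> V10 -> V2
The empty set is not sufficient: P2 (V4 <- V8 -> V10 -> V2) has no collider blocking it and no conditioned non-collider, so it is open.
Try {V8, V9}:
  P1: blocked at fork node V8 ∈ conditioning set.
  P2: blocked at fork node V8 ∈ conditioning set.
  P3: blocked at fork node V9 ∈ conditioning set.
  P4: blocked at fork node V9 ∈ conditioning set.
{V8, V9} contains no descendant of V4 and blocks every backdoor path.
Every element of {V8, V9} is needed (dropping V8 leaves P2 open; dropping V9 leaves P4 open), so no proper subset is valid.
Among all size-2 subsets of the eligible variables, only {V8, V9} blocks every backdoor path, so it is the unique smallest valid adjustment set.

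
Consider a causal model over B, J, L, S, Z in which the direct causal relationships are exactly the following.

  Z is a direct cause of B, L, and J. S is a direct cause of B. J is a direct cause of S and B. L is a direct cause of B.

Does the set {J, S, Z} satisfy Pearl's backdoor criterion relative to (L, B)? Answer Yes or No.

Yes

Backdoor paths from L to B (paths whose first edge points into L):
  P1: L <- Z -> J -> S -> B
  P2: L <- Z -> J -> B
  P3: L <- Z -> B
Condition 1 (no descendant of L in the set): holds — descendants of L are {B}; none are in {J, S, Z}.
Condition 2 (every backdoor path blocked by {J, S, Z}):
  P1: blocked at fork node Z ∈ conditioning set.
  P2: blocked at fork node Z ∈ conditioning set.
  P3: blocked at fork node Z ∈ conditioning set.
{J, S, Z} satisfies the backdoor criterion.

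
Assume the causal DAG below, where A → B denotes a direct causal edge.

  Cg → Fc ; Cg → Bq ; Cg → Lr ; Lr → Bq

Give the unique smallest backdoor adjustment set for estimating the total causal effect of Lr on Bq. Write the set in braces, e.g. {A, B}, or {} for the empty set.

{Cg}

Variables eligible for adjustment (non-descendants of Lr, excluding Lr and Bq): {Cg, Fc}.
Backdoor paths from Lr to Bq:
  P1: Lr <- Cg -> Bq
The empty set is not sufficient: P1 (Lr <- Cg -> Bq) has no collider blocking it and no conditioned non-collider, so it is open.
Try {Cg}:
  P1: blocked at fork node Cg ∈ conditioning set.
{Cg} contains no descendant of Lr and blocks every backdoor path.
No other singleton works — e.g. {Fc} leaves P1 open — so {Cg} is the unique smallest valid adjustment set.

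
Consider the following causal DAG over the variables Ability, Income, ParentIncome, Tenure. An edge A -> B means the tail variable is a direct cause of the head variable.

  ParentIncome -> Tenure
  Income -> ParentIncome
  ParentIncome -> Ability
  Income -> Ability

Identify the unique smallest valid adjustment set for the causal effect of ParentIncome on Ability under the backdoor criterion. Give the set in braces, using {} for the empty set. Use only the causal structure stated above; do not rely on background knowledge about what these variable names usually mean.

{Income}

Variables eligible for adjustment (non-descendants of ParentIncome, excluding ParentIncome and Ability): {Income}.
Backdoor paths from ParentIncome to Ability:
  P1: ParentIncome <- Income -> Ability
The empty set is not sufficient: P1 (ParentIncome <- Income -> Ability) has no collider blocking it and no conditioned non-collider, so it is open.
Try {Income}:
  P1: blocked at fork node Income ∈ conditioning set.
{Income} contains no descendant of ParentIncome and blocks every backdoor path.
{Income} is the unique smallest valid adjustment set.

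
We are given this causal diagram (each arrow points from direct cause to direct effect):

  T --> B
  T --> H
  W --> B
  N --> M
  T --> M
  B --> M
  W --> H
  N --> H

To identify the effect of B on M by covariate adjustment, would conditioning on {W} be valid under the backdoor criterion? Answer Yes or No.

No

Backdoor paths from B to M (paths whose first edge points into B):
  P1: B <- T -> H <- N -> M
  P2: B <- T -> M
  P3: B <- W -> H <- T -> M
  P4: B <- W -> H <- N -> M
Condition 1 (no descendant of B in the set): holds — descendants of B are {M}; none are in {W}.
Condition 2 (every backdoor path blocked by {W}):
  P1: blocked at collider H (neither it nor any descendant is in the conditioning set).
  P2: open — no interior node is in the conditioning set.
  P3: blocked at fork node W ∈ conditioning set.
  P4: blocked at fork node W ∈ conditioning set.
{W} does not satisfy the backdoor criterion.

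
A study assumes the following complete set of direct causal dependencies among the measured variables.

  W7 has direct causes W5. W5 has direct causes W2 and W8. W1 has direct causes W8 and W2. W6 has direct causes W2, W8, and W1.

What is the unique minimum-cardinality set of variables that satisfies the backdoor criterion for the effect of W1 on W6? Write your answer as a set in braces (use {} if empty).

{W2, W8}

Variables eligible for adjustment (non-descendants of W1, excluding W1 and W6): {W2, W5, W7, W8}.
Backdoor paths from W1 to W6:
  P1: W1 <- W2 -> W5 <- W8 -> W6
  P2: W1 <- W2 -> W6
  P3: W1 <- W8 -> W5 <- W2 -> W6
  P4: W1 <- W8 -> W6
The empty set is not sufficient: P2 (W1 <- W2 -> W6) has no collider blocking it and no conditioned non-collider, so it is open.
Try {W2, W8}:
  P1: blocked at fork node W2 ∈ conditioning set.
  P2: blocked at fork node W2 ∈ conditioning set.
  P3: blocked at fork node W8 ∈ conditioning set.
  P4: blocked at fork node W8 ∈ conditioning set.
{W2, W8} contains no descendant of W1 and blocks every backdoor path.
Every element of {W2, W8} is needed (dropping W2 leaves P2 open; dropping W8 leaves P4 open), so no proper subset is valid.
Among all size-2 subsets of the eligible variables, only {W2, W8} blocks every backdoor path, so it is the unique smallest valid adjustment set.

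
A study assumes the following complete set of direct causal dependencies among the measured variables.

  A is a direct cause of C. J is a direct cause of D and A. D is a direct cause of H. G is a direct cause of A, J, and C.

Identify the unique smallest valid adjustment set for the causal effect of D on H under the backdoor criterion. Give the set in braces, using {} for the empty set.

Variables eligible for adjustment (non-descendants of D, excluding D and H): {A, C, G, J}.
Backdoor paths from D to H:
  (none)
With no backdoor paths the empty set already satisfies the criterion, and it is trivially minimal.

{}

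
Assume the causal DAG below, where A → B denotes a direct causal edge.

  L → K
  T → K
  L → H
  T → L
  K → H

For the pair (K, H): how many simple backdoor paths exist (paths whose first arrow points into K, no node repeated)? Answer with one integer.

2

A backdoor path from K to H is any simple undirected path whose first edge points into K (i.e. leaves K via a parent).
Parents of K: {L, T}.
Enumerating:
  P1: K <- T -> L -> H
  P2: K <- L -> H
That exhausts the simple backdoor paths. Count: 2.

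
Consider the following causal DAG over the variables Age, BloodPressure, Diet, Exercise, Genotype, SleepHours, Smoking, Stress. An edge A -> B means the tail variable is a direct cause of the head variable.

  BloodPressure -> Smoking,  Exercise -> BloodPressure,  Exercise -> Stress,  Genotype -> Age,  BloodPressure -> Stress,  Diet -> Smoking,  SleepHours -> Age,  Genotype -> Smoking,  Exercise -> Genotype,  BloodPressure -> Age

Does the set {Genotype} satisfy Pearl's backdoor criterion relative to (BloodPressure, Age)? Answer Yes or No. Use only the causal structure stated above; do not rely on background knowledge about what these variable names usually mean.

Yes

Backdoor paths from BloodPressure to Age (paths whose first edge points into BloodPressure):
  P1: BloodPressure <- Exercise -> Genotype -> Age
Condition 1 (no descendant of BloodPressure in the set): holds — descendants of BloodPressure are {Age, Smoking, Stress}; none are in {Genotype}.
Condition 2 (every backdoor path blocked by {Genotype}):
  P1: blocked at chain node Genotype ∈ conditioning set.
{Genotype} satisfies the backdoor criterion.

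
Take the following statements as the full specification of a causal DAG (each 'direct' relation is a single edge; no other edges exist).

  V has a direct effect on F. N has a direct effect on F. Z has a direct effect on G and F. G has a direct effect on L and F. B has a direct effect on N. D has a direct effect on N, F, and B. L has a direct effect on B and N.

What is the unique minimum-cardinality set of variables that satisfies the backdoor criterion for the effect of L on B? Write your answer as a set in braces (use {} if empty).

{}

Variables eligible for adjustment (non-descendants of L, excluding L and B): {D, G, V, Z}.
Backdoor paths from L to B:
  P1: L <- G <- Z -> F <- D -> B
  P2: L <- G <- Z -> F <- D -> N <- B
  P3: L <- G <- Z -> F <- N <- D -> B
  P4: L <- G <- Z -> F <- N <- B
  P5: L <- G -> F <- D -> B
  P6: L <- G -> F <- D -> N <- B
  P7: L <- G -> F <- N <- D -> B
  P8: L <- G -> F <- N <- B
Each backdoor path contains an unconditioned collider, so every path is already blocked with the empty conditioning set:
  P1: blocked at collider F (neither it nor any descendant is in the conditioning set).
  P2: blocked at collider F (neither it nor any descendant is in the conditioning set).
  P3: blocked at collider F (neither it nor any descendant is in the conditioning set).
  P4: blocked at collider F (neither it nor any descendant is in the conditioning set).
  P5: blocked at collider F (neither it nor any descendant is in the conditioning set).
  P6: blocked at collider F (neither it nor any descendant is in the conditioning set).
  P7: blocked at collider F (neither it nor any descendant is in the conditioning set).
  P8: blocked at collider F (neither it nor any descendant is in the conditioning set).
The empty set is therefore the unique smallest valid set.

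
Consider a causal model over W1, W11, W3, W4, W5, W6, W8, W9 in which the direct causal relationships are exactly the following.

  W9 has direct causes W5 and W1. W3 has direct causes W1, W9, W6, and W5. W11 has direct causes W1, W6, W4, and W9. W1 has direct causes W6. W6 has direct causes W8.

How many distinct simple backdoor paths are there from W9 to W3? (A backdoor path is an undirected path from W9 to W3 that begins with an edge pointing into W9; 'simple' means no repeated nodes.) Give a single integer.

A backdoor path from W9 to W3 is any simple undirected path whose first edge points into W9 (i.e. leaves W9 via a parent).
Parents of W9: {W1, W5}.
Enumerating:
  P1: W9 <- W5 -> W3
  P2: W9 <- W1 <- W6 -> W3
  P3: W9 <- W1 -> W3
  P4: W9 <- W1 -> W11 <- W6 -> W3
That exhausts the simple backdoor paths. Count: 4.

4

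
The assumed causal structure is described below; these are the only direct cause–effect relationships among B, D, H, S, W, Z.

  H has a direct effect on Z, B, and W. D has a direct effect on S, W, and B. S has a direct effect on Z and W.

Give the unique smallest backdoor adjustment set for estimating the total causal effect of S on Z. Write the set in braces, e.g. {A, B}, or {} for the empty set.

Variables eligible for adjustment (non-descendants of S, excluding S and Z): {B, D, H}.
Backdoor paths from S to Z:
  P1: S <- D -> B <- H -> Z
  P2: S <- D -> W <- H -> Z
Each backdoor path contains an unconditioned collider, so every path is already blocked with the empty conditioning set:
  P1: blocked at collider B (neither it nor any descendant is in the conditioning set).
  P2: blocked at collider W (neither it nor any descendant is in the conditioning set).
The empty set is therefore the unique smallest valid set.

{}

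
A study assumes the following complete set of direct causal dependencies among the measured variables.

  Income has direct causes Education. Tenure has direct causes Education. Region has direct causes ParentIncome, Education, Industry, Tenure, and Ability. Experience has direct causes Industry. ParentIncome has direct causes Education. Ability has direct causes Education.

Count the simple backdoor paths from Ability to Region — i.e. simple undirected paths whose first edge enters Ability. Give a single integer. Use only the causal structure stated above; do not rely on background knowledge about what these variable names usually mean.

A backdoor path from Ability to Region is any simple undirected path whose first edge points into Ability (i.e. leaves Ability via a parent).
Parents of Ability: {Education}.
Enumerating:
  P1: Ability <- Education -> Tenure -> Region
  P2: Ability <- Education -> ParentIncome -> Region
  P3: Ability <- Education -> Region
That exhausts the simple backdoor paths. Count: 3.

3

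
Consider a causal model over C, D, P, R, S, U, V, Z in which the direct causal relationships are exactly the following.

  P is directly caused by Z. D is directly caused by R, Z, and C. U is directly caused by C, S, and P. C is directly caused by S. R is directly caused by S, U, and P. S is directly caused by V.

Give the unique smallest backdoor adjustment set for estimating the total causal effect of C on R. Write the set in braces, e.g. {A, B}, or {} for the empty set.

{S}

Variables eligible for adjustment (non-descendants of C, excluding C and R): {P, S, V, Z}.
Backdoor paths from C to R:
  P1: C <- S -> U <- P <- Z -> D <- R
  P2: C <- S -> U <- P -> R
  P3: C <- S -> U -> R
  P4: C <- S -> R
The empty set is not sufficient: P3 (C <- S -> U -> R) has no collider blocking it and no conditioned non-collider, so it is open.
Try {S}:
  P1: blocked at fork node S ∈ conditioning set.
  P2: blocked at fork node S ∈ conditioning set.
  P3: blocked at fork node S ∈ conditioning set.
  P4: blocked at fork node S ∈ conditioning set.
{S} contains no descendant of C and blocks every backdoor path.
No other singleton works — e.g. {Z} leaves P3 open — so {S} is the unique smallest valid adjustment set.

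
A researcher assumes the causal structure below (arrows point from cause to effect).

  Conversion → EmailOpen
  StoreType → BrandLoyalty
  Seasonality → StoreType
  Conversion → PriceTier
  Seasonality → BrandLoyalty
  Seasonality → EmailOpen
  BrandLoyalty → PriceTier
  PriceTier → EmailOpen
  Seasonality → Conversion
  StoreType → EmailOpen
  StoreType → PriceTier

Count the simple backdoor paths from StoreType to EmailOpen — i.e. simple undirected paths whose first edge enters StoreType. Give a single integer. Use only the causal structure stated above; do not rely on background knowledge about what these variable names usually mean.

A backdoor path from StoreType to EmailOpen is any simple undirected path whose first edge points into StoreType (i.e. leaves StoreType via a parent).
Parents of StoreType: {Seasonality}.
Enumerating:
  P1: StoreType <- Seasonality -> Conversion -> PriceTier -> EmailOpen
  P2: StoreType <- Seasonality -> Conversion -> EmailOpen
  P3: StoreType <- Seasonality -> BrandLoyalty -> PriceTier <- Conversion -> EmailOpen
  P4: StoreType <- Seasonality -> BrandLoyalty -> PriceTier -> EmailOpen
  P5: StoreType <- Seasonality -> EmailOpen
That exhausts the simple backdoor paths. Count: 5.

5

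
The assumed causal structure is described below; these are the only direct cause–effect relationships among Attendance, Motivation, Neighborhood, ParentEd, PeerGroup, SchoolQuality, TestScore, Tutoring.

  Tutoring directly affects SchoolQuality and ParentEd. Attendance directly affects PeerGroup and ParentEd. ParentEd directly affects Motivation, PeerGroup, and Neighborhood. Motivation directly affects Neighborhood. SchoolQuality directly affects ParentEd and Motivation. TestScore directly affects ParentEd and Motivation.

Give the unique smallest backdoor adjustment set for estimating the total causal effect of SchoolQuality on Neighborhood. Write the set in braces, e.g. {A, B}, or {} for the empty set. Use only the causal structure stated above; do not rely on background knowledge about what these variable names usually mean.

{Tutoring}

Variables eligible for adjustment (non-descendants of SchoolQuality, excluding SchoolQuality and Neighborhood): {Attendance, TestScore, Tutoring}.
Backdoor paths from SchoolQuality to Neighborhood:
  P1: SchoolQuality <- Tutoring -> ParentEd <- TestScore -> Motivation -> Neighborhood
  P2: SchoolQuality <- Tutoring -> ParentEd -> Motivation -> Neighborhood
  P3: SchoolQuality <- Tutoring -> ParentEd -> Neighborhood
The empty set is not sufficient: P2 (SchoolQuality <- Tutoring -> ParentEd -> Motivation -> Neighborhood) has no collider blocking it and no conditioned non-collider, so it is open.
Try {Tutoring}:
  P1: blocked at fork node Tutoring ∈ conditioning set.
  P2: blocked at fork node Tutoring ∈ conditioning set.
  P3: blocked at fork node Tutoring ∈ conditioning set.
{Tutoring} contains no descendant of SchoolQuality and blocks every backdoor path.
No other singleton works — e.g. {Attendance} leaves P2 open — so {Tutoring} is the unique smallest valid adjustment set.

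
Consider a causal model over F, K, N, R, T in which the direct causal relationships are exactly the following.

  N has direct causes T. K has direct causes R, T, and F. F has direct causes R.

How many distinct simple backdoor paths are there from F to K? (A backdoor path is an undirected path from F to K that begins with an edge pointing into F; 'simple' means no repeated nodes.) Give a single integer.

1

A backdoor path from F to K is any simple undirected path whose first edge points into F (i.e. leaves F via a parent).
Parents of F: {R}.
Enumerating:
  P1: F <- R -> K
That exhausts the simple backdoor paths. Count: 1.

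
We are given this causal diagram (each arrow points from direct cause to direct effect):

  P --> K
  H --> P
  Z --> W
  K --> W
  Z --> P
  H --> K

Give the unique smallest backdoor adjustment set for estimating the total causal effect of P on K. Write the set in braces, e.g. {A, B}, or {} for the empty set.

{H}

Variables eligible for adjustment (non-descendants of P, excluding P and K): {H, Z}.
Backdoor paths from P to K:
  P1: P <- H -> K
  P2: P <- Z -> W <- K
The empty set is not sufficient: P1 (P <- H -> K) has no collider blocking it and no conditioned non-collider, so it is open.
Try {H}:
  P1: blocked at fork node H ∈ conditioning set.
  P2: blocked at collider W (neither it nor any descendant is in the conditioning set).
{H} contains no descendant of P and blocks every backdoor path.
No other singleton works — e.g. {Z} leaves P1 open — so {H} is the unique smallest valid adjustment set.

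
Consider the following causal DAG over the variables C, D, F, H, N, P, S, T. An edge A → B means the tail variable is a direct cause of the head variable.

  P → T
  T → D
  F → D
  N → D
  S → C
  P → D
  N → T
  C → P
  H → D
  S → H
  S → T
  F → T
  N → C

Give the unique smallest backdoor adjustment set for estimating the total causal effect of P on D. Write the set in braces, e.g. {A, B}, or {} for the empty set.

{C}

Variables eligible for adjustment (non-descendants of P, excluding P and D): {C, F, H, N, S}.
Backdoor paths from P to D:
  P1: P <- C <- S -> H -> D
  P2: P <- C <- S -> T <- F -> D
  P3: P <- C <- S -> T <- N -> D
  P4: P <- C <- S -> T -> D
  P5: P <- C <- N -> T <- F -> D
  P6: P <- C <- N -> T <- S -> H -> D
  P7: P <- C <- N -> T -> D
  P8: P <- C <- N -> D
The empty set is not sufficient: P1 (P <- C <- S -> H -> D) has no collider blocking it and no conditioned non-collider, so it is open.
Try {C}:
  P1: blocked at chain node C ∈ conditioning set.
  P2: blocked at chain node C ∈ conditioning set.
  P3: blocked at chain node C ∈ conditioning set.
  P4: blocked at chain node C ∈ conditioning set.
  P5: blocked at chain node C ∈ conditioning set.
  P6: blocked at chain node C ∈ conditioning set.
  P7: blocked at chain node C ∈ conditioning set.
  P8: blocked at chain node C ∈ conditioning set.
{C} contains no descendant of P and blocks every backdoor path.
No other singleton works — e.g. {F} leaves P1 open — so {C} is the unique smallest valid adjustment set.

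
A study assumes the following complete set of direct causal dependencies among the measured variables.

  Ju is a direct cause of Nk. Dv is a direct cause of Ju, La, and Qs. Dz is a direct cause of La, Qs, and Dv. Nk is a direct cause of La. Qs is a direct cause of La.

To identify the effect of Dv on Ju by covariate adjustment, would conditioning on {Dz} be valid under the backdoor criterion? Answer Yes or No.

Yes

Backdoor paths from Dv to Ju (paths whose first edge points into Dv):
  P1: Dv <- Dz -> Qs -> La <- Nk <- Ju
  P2: Dv <- Dz -> La <- Nk <- Ju
Condition 1 (no descendant of Dv in the set): holds — descendants of Dv are {Ju, La, Nk, Qs}; none are in {Dz}.
Condition 2 (every backdoor path blocked by {Dz}):
  P1: blocked at fork node Dz ∈ conditioning set.
  P2: blocked at fork node Dz ∈ conditioning set.
{Dz} satisfies the backdoor criterion.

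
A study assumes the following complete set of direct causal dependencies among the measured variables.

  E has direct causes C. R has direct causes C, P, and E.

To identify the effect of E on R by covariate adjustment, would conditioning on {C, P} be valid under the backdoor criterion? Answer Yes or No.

Yes

Backdoor paths from E to R (paths whose first edge points into E):
  P1: E <- C -> R
Condition 1 (no descendant of E in the set): holds — descendants of E are {R}; none are in {C, P}.
Condition 2 (every backdoor path blocked by {C, P}):
  P1: blocked at fork node C ∈ conditioning set.
{C, P} satisfies the backdoor criterion.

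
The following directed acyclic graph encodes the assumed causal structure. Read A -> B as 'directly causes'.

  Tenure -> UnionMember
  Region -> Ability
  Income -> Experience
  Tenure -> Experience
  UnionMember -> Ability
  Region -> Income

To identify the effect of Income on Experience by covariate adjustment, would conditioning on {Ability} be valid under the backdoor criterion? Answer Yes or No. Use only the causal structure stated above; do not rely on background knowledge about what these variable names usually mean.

Backdoor paths from Income to Experience (paths whose first edge points into Income):
  P1: Income <- Region -> Ability <- UnionMember <- Tenure -> Experience
Condition 1 (no descendant of Income in the set): holds — descendants of Income are {Experience}; none are in {Ability}.
Condition 2 (every backdoor path blocked by {Ability}):
  P1: open — collider(s) Ability are conditioned on (or have a conditioned descendant) and no non-collider on the path is in the set.
{Ability} does not satisfy the backdoor criterion.

No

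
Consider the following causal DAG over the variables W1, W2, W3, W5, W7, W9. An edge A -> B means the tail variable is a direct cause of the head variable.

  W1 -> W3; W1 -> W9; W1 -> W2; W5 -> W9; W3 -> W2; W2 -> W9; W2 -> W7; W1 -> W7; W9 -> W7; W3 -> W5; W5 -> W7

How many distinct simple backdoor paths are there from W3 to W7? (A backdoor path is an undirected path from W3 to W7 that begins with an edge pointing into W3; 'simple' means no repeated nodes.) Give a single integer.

7

A backdoor path from W3 to W7 is any simple undirected path whose first edge points into W3 (i.e. leaves W3 via a parent).
Parents of W3: {W1}.
Enumerating:
  P1: W3 <- W1 -> W2 -> W9 <- W5 -> W7
  P2: W3 <- W1 -> W2 -> W9 -> W7
  P3: W3 <- W1 -> W2 -> W7
  P4: W3 <- W1 -> W9 <- W5 -> W7
  P5: W3 <- W1 -> W9 <- W2 -> W7
  P6: W3 <- W1 -> W9 -> W7
  P7: W3 <- W1 -> W7
That exhausts the simple backdoor paths. Count: 7.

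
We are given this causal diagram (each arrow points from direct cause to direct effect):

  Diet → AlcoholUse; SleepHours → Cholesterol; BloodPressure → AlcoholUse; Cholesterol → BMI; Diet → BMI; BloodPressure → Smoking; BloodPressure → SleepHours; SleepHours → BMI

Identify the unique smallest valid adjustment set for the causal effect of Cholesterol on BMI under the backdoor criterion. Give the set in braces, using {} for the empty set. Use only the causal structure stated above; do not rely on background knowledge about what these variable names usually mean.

Variables eligible for adjustment (non-descendants of Cholesterol, excluding Cholesterol and BMI): {AlcoholUse, BloodPressure, Diet, SleepHours, Smoking}.
Backdoor paths from Cholesterol to BMI:
  P1: Cholesterol <- SleepHours <- BloodPressure -> AlcoholUse <- Diet -> BMI
  P2: Cholesterol <- SleepHours -> BMI
The empty set is not sufficient: P2 (Cholesterol <- SleepHours -> BMI) has no collider blocking it and no conditioned non-collider, so it is open.
Try {SleepHours}:
  P1: blocked at chain node SleepHours ∈ conditioning set.
  P2: blocked at fork node SleepHours ∈ conditioning set.
{SleepHours} contains no descendant of Cholesterol and blocks every backdoor path.
No other singleton works — e.g. {BloodPressure} leaves P2 open — so {SleepHours} is the unique smallest valid adjustment set.

{SleepHours}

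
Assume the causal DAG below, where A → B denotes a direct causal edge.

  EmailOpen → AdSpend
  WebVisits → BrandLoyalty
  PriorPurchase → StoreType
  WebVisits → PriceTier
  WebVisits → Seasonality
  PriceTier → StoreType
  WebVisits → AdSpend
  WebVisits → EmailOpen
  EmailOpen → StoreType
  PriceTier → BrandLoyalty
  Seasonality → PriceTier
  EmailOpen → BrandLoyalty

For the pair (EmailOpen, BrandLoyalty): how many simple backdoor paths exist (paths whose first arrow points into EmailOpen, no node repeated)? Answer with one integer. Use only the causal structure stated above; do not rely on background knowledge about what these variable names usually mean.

3

A backdoor path from EmailOpen to BrandLoyalty is any simple undirected path whose first edge points into EmailOpen (i.e. leaves EmailOpen via a parent).
Parents of EmailOpen: {WebVisits}.
Enumerating:
  P1: EmailOpen <- WebVisits -> Seasonality -> PriceTier -> BrandLoyalty
  P2: EmailOpen <- WebVisits -> PriceTier -> BrandLoyalty
  P3: EmailOpen <- WebVisits -> BrandLoyalty
That exhausts the simple backdoor paths. Count: 3.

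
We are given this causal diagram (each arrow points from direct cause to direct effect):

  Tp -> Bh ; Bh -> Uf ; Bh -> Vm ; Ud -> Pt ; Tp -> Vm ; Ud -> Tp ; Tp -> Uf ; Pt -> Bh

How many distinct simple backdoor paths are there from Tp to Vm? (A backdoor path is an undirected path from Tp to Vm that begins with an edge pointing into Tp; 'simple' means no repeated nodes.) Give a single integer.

A backdoor path from Tp to Vm is any simple undirected path whose first edge points into Tp (i.e. leaves Tp via a parent).
Parents of Tp: {Ud}.
Enumerating:
  P1: Tp <- Ud -> Pt -> Bh -> Vm
That exhausts the simple backdoor paths. Count: 1.

1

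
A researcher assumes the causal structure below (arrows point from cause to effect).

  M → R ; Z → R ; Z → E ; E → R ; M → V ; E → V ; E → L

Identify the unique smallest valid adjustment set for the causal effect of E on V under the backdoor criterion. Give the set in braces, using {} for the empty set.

{}

Variables eligible for adjustment (non-descendants of E, excluding E and V): {M, Z}.
Backdoor paths from E to V:
  P1: E <- Z -> R <- M -> V
Each backdoor path contains an unconditioned collider, so every path is already blocked with the empty conditioning set:
  P1: blocked at collider R (neither it nor any descendant is in the conditioning set).
The empty set is therefore the unique smallest valid set.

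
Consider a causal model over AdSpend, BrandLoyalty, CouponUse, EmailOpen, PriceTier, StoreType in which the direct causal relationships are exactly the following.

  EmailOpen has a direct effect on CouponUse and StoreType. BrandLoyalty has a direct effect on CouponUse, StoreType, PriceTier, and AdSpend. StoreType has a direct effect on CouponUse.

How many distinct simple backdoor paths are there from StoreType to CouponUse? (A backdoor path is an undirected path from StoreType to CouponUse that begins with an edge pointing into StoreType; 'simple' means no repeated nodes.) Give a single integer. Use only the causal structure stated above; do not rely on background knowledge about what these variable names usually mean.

A backdoor path from StoreType to CouponUse is any simple undirected path whose first edge points into StoreType (i.e. leaves StoreType via a parent).
Parents of StoreType: {BrandLoyalty, EmailOpen}.
Enumerating:
  P1: StoreType <- EmailOpen -> CouponUse
  P2: StoreType <- BrandLoyalty -> CouponUse
That exhausts the simple backdoor paths. Count: 2.

2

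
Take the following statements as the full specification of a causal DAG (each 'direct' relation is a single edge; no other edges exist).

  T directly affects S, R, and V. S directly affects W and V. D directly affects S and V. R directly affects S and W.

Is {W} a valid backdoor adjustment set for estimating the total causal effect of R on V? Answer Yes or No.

Backdoor paths from R to V (paths whose first edge points into R):
  P1: R <- T -> S <- D -> V
  P2: R <- T -> S -> V
  P3: R <- T -> V
Condition 1 (no descendant of R in the set): FAILS — W is a descendant of R.
Condition 2 (every backdoor path blocked by {W}):
  P1: open — collider(s) S are conditioned on (or have a conditioned descendant) and no non-collider on the path is in the set.
  P2: open — no interior node is in the conditioning set.
  P3: open — no interior node is in the conditioning set.
{W} does not satisfy the backdoor criterion.

No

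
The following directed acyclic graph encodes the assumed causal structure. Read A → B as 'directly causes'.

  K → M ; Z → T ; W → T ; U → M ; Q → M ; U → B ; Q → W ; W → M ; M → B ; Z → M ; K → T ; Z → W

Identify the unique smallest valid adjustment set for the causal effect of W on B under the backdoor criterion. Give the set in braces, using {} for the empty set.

Variables eligible for adjustment (non-descendants of W, excluding W and B): {K, Q, U, Z}.
Backdoor paths from W to B:
  P1: W <- Z -> M <- U -> B
  P2: W <- Z -> M -> B
  P3: W <- Z -> T <- K -> M <- U -> B
  P4: W <- Z -> T <- K -> M -> B
  P5: W <- Q -> M <- U -> B
  P6: W <- Q -> M -> B
The empty set is not sufficient: P2 (W <- Z -> M -> B) has no collider blocking it and no conditioned non-collider, so it is open.
Try {Q, Z}:
  P1: blocked at fork node Z ∈ conditioning set.
  P2: blocked at fork node Z ∈ conditioning set.
  P3: blocked at fork node Z ∈ conditioning set.
  P4: blocked at fork node Z ∈ conditioning set.
  P5: blocked at fork node Q ∈ conditioning set.
  P6: blocked at fork node Q ∈ conditioning set.
{Q, Z} contains no descendant of W and blocks every backdoor path.
Every element of {Q, Z} is needed (dropping Q leaves P6 open; dropping Z leaves P2 open), so no proper subset is valid.
Among all size-2 subsets of the eligible variables, only {Q, Z} blocks every backdoor path, so it is the unique smallest valid adjustment set.

{Q, Z}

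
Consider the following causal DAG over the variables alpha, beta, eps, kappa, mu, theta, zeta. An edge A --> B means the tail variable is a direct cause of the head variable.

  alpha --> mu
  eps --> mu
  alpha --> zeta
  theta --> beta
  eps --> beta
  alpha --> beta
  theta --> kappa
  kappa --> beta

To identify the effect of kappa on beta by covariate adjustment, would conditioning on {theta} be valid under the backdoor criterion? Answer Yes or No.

Yes

Backdoor paths from kappa to beta (paths whose first edge points into kappa):
  P1: kappa <- theta -> beta
Condition 1 (no descendant of kappa in the set): holds — descendants of kappa are {beta}; none are in {theta}.
Condition 2 (every backdoor path blocked by {theta}):
  P1: blocked at fork node theta ∈ conditioning set.
{theta} satisfies the backdoor criterion.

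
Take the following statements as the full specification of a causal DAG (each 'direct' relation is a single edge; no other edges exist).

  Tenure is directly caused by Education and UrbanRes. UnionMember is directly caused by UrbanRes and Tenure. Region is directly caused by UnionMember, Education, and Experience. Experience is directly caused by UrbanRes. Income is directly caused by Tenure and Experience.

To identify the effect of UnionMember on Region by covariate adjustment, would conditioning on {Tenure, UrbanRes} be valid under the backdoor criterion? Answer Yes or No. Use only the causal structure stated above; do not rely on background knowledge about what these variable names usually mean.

Yes

Backdoor paths from UnionMember to Region (paths whose first edge points into UnionMember):
  P1: UnionMember <- UrbanRes -> Experience -> Income <- Tenure <- Education -> Region
  P2: UnionMember <- UrbanRes -> Experience -> Region
  P3: UnionMember <- UrbanRes -> Tenure <- Education -> Region
  P4: UnionMember <- UrbanRes -> Tenure -> Income <- Experience -> Region
  P5: UnionMember <- Tenure <- UrbanRes -> Experience -> Region
  P6: UnionMember <- Tenure <- Education -> Region
  P7: UnionMember <- Tenure -> Income <- Experience -> Region
Condition 1 (no descendant of UnionMember in the set): holds — descendants of UnionMember are {Region}; none are in {Tenure, UrbanRes}.
Condition 2 (every backdoor path blocked by {Tenure, UrbanRes}):
  P1: blocked at fork node UrbanRes ∈ conditioning set.
  P2: blocked at fork node UrbanRes ∈ conditioning set.
  P3: blocked at fork node UrbanRes ∈ conditioning set.
  P4: blocked at fork node UrbanRes ∈ conditioning set.
  P5: blocked at chain node Tenure ∈ conditioning set.
  P6: blocked at chain node Tenure ∈ conditioning set.
  P7: blocked at fork node Tenure ∈ conditioning set.
{Tenure, UrbanRes} satisfies the backdoor criterion.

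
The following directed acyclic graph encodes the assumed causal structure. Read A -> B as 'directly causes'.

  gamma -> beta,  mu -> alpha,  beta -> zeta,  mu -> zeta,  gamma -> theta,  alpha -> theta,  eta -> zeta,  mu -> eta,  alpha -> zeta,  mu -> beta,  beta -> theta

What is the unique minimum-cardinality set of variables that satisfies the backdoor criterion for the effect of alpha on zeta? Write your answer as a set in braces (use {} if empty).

Variables eligible for adjustment (non-descendants of alpha, excluding alpha and zeta): {beta, eta, gamma, mu}.
Backdoor paths from alpha to zeta:
  P1: alpha <- mu -> eta -> zeta
  P2: alpha <- mu -> beta -> zeta
  P3: alpha <- mu -> zeta
The empty set is not sufficient: P1 (alpha <- mu -> eta -> zeta) has no collider blocking it and no conditioned non-collider, so it is open.
Try {mu}:
  P1: blocked at fork node mu ∈ conditioning set.
  P2: blocked at fork node mu ∈ conditioning set.
  P3: blocked at fork node mu ∈ conditioning set.
{mu} contains no descendant of alpha and blocks every backdoor path.
No other singleton works — e.g. {gamma} leaves P1 open — so {mu} is the unique smallest valid adjustment set.

{mu}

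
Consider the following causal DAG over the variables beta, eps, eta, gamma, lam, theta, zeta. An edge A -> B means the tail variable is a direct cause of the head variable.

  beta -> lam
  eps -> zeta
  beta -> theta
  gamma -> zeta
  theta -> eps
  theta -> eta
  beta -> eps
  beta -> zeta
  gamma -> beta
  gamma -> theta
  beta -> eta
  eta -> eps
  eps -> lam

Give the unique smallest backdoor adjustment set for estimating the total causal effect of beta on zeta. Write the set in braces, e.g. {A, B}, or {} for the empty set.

{gamma}

Variables eligible for adjustment (non-descendants of beta, excluding beta and zeta): {gamma}.
Backdoor paths from beta to zeta:
  P1: beta <- gamma -> theta -> eta -> eps -> zeta
  P2: beta <- gamma -> theta -> eps -> zeta
  P3: beta <- gamma -> zeta
The empty set is not sufficient: P1 (beta <- gamma -> theta -> eta -> eps -> zeta) has no collider blocking it and no conditioned non-collider, so it is open.
Try {gamma}:
  P1: blocked at fork node gamma ∈ conditioning set.
  P2: blocked at fork node gamma ∈ conditioning set.
  P3: blocked at fork node gamma ∈ conditioning set.
{gamma} contains no descendant of beta and blocks every backdoor path.
{gamma} is the unique smallest valid adjustment set.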